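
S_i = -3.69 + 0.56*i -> [-3.69, -3.13, -2.57, -2.01, -1.45]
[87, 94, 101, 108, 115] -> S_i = 87 + 7*i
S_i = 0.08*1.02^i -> [0.08, 0.08, 0.08, 0.08, 0.09]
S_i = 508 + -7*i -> [508, 501, 494, 487, 480]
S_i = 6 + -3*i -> [6, 3, 0, -3, -6]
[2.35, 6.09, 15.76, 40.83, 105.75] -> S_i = 2.35*2.59^i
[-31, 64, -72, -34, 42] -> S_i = Random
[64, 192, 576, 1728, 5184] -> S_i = 64*3^i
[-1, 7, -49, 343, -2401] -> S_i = -1*-7^i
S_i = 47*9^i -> [47, 423, 3807, 34263, 308367]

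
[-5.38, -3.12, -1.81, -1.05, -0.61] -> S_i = -5.38*0.58^i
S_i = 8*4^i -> [8, 32, 128, 512, 2048]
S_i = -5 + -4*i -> [-5, -9, -13, -17, -21]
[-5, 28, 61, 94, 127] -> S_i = -5 + 33*i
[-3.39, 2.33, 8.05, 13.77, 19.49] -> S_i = -3.39 + 5.72*i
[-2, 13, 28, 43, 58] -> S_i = -2 + 15*i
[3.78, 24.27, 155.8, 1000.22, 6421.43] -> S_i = 3.78*6.42^i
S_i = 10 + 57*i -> [10, 67, 124, 181, 238]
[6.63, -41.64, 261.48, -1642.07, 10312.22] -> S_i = 6.63*(-6.28)^i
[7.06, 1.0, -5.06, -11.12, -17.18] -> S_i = 7.06 + -6.06*i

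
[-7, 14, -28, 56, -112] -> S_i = -7*-2^i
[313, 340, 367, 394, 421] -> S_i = 313 + 27*i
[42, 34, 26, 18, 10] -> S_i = 42 + -8*i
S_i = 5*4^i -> [5, 20, 80, 320, 1280]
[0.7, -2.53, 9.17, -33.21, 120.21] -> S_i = 0.70*(-3.62)^i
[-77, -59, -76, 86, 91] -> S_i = Random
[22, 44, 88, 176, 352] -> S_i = 22*2^i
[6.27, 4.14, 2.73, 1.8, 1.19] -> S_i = 6.27*0.66^i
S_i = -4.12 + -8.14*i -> [-4.12, -12.26, -20.4, -28.54, -36.68]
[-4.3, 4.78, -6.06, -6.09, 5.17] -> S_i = Random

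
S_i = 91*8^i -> [91, 728, 5824, 46592, 372736]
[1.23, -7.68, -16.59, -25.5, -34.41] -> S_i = 1.23 + -8.91*i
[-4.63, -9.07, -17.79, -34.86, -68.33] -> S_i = -4.63*1.96^i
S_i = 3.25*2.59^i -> [3.25, 8.42, 21.8, 56.47, 146.25]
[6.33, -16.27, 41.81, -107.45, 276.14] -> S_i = 6.33*(-2.57)^i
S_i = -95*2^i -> [-95, -190, -380, -760, -1520]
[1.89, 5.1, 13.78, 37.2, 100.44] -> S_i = 1.89*2.70^i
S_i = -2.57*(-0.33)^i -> [-2.57, 0.85, -0.28, 0.09, -0.03]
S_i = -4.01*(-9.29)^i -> [-4.01, 37.25, -346.08, 3215.08, -29868.07]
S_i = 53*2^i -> [53, 106, 212, 424, 848]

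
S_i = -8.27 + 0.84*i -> [-8.27, -7.43, -6.59, -5.75, -4.91]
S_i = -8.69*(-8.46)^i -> [-8.69, 73.52, -621.96, 5261.76, -44514.47]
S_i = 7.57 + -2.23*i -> [7.57, 5.34, 3.11, 0.88, -1.35]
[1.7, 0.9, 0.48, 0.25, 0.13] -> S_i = 1.70*0.53^i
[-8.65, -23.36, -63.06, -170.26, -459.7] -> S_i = -8.65*2.70^i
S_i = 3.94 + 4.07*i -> [3.94, 8.01, 12.08, 16.15, 20.22]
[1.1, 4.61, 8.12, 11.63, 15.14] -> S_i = 1.10 + 3.51*i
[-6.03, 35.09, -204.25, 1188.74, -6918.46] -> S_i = -6.03*(-5.82)^i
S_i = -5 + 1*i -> [-5, -4, -3, -2, -1]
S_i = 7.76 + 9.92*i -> [7.76, 17.68, 27.6, 37.52, 47.44]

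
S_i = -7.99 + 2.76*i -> [-7.99, -5.23, -2.47, 0.29, 3.05]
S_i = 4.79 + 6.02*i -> [4.79, 10.81, 16.83, 22.85, 28.87]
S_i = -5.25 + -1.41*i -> [-5.25, -6.66, -8.07, -9.48, -10.89]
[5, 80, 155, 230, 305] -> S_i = 5 + 75*i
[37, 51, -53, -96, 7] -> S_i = Random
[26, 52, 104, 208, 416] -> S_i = 26*2^i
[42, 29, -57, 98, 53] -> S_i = Random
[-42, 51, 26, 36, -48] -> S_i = Random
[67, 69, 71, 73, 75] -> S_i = 67 + 2*i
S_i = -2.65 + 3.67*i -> [-2.65, 1.02, 4.69, 8.36, 12.03]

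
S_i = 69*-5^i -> [69, -345, 1725, -8625, 43125]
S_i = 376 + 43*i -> [376, 419, 462, 505, 548]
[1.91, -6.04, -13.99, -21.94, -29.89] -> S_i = 1.91 + -7.95*i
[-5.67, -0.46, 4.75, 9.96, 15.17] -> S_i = -5.67 + 5.21*i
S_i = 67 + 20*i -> [67, 87, 107, 127, 147]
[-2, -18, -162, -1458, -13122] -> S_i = -2*9^i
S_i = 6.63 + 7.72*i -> [6.63, 14.35, 22.07, 29.79, 37.51]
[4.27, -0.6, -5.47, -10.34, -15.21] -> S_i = 4.27 + -4.87*i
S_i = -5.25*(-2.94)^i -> [-5.25, 15.44, -45.38, 133.41, -392.24]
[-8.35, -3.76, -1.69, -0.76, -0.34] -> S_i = -8.35*0.45^i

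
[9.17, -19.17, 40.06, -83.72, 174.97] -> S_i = 9.17*(-2.09)^i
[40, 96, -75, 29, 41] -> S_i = Random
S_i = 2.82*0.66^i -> [2.82, 1.86, 1.23, 0.81, 0.54]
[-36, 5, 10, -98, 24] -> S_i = Random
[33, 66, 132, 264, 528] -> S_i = 33*2^i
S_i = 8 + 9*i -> [8, 17, 26, 35, 44]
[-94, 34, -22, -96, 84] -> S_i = Random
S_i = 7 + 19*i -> [7, 26, 45, 64, 83]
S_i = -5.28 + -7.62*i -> [-5.28, -12.9, -20.52, -28.14, -35.76]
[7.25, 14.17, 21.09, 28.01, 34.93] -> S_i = 7.25 + 6.92*i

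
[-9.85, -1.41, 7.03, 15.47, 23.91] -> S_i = -9.85 + 8.44*i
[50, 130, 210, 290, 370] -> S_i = 50 + 80*i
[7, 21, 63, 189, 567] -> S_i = 7*3^i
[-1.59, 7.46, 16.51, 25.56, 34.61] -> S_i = -1.59 + 9.05*i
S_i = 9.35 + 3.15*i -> [9.35, 12.5, 15.65, 18.8, 21.95]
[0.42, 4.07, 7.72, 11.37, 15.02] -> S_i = 0.42 + 3.65*i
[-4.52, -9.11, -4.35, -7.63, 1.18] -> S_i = Random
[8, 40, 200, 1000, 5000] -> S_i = 8*5^i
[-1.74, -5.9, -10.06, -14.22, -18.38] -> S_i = -1.74 + -4.16*i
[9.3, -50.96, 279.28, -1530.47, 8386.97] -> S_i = 9.30*(-5.48)^i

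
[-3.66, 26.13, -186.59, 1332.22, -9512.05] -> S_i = -3.66*(-7.14)^i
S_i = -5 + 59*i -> [-5, 54, 113, 172, 231]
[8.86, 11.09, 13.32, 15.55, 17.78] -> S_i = 8.86 + 2.23*i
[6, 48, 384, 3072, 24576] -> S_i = 6*8^i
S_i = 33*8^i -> [33, 264, 2112, 16896, 135168]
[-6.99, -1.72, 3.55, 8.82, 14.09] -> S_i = -6.99 + 5.27*i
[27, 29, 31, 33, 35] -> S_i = 27 + 2*i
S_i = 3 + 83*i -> [3, 86, 169, 252, 335]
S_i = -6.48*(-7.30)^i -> [-6.48, 47.3, -345.32, 2520.83, -18402.06]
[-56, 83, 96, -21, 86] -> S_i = Random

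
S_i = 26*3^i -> [26, 78, 234, 702, 2106]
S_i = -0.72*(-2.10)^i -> [-0.72, 1.51, -3.18, 6.67, -14.0]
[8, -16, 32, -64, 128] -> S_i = 8*-2^i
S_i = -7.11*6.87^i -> [-7.11, -48.85, -335.57, -2305.37, -15837.86]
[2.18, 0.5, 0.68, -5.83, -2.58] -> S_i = Random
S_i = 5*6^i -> [5, 30, 180, 1080, 6480]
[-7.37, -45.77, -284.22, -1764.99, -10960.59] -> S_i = -7.37*6.21^i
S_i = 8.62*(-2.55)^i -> [8.62, -21.98, 56.05, -142.93, 364.48]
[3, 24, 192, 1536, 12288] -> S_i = 3*8^i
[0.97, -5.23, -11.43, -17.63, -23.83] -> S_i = 0.97 + -6.20*i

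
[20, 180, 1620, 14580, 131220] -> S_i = 20*9^i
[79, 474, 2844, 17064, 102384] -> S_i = 79*6^i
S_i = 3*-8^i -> [3, -24, 192, -1536, 12288]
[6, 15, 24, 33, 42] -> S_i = 6 + 9*i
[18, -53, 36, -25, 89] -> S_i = Random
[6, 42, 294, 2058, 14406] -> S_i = 6*7^i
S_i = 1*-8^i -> [1, -8, 64, -512, 4096]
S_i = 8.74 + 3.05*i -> [8.74, 11.79, 14.84, 17.89, 20.94]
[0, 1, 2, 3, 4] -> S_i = 0 + 1*i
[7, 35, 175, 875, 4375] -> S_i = 7*5^i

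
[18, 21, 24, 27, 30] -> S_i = 18 + 3*i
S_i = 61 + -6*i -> [61, 55, 49, 43, 37]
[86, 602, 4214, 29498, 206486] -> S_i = 86*7^i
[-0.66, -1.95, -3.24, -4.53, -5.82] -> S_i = -0.66 + -1.29*i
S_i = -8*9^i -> [-8, -72, -648, -5832, -52488]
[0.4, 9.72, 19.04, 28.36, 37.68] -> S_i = 0.40 + 9.32*i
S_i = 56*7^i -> [56, 392, 2744, 19208, 134456]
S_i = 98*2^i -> [98, 196, 392, 784, 1568]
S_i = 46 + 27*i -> [46, 73, 100, 127, 154]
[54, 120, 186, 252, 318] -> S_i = 54 + 66*i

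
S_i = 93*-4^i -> [93, -372, 1488, -5952, 23808]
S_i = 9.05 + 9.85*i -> [9.05, 18.9, 28.75, 38.6, 48.45]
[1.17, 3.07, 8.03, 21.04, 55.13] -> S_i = 1.17*2.62^i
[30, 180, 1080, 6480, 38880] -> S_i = 30*6^i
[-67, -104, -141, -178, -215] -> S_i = -67 + -37*i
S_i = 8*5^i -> [8, 40, 200, 1000, 5000]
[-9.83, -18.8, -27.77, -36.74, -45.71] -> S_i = -9.83 + -8.97*i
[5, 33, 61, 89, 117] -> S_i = 5 + 28*i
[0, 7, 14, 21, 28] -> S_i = 0 + 7*i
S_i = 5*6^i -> [5, 30, 180, 1080, 6480]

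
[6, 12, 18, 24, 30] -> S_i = 6 + 6*i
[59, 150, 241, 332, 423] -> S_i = 59 + 91*i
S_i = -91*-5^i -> [-91, 455, -2275, 11375, -56875]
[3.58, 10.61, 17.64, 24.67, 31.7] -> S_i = 3.58 + 7.03*i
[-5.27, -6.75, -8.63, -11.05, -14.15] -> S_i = -5.27*1.28^i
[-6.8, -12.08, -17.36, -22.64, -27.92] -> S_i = -6.80 + -5.28*i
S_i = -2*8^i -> [-2, -16, -128, -1024, -8192]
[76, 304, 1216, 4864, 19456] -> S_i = 76*4^i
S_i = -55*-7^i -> [-55, 385, -2695, 18865, -132055]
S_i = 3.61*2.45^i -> [3.61, 8.84, 21.67, 53.09, 130.07]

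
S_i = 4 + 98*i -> [4, 102, 200, 298, 396]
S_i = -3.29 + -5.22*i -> [-3.29, -8.51, -13.73, -18.95, -24.17]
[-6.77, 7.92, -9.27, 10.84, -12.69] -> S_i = -6.77*(-1.17)^i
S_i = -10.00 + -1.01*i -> [-10.0, -11.01, -12.02, -13.03, -14.04]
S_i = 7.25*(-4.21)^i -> [7.25, -30.52, 128.5, -540.98, 2277.54]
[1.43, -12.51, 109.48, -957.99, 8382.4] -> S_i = 1.43*(-8.75)^i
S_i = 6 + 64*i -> [6, 70, 134, 198, 262]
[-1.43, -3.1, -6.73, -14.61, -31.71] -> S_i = -1.43*2.17^i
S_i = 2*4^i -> [2, 8, 32, 128, 512]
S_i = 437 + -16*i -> [437, 421, 405, 389, 373]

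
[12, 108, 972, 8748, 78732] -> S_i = 12*9^i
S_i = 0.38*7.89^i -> [0.38, 3.0, 23.66, 186.64, 1472.62]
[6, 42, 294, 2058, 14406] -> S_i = 6*7^i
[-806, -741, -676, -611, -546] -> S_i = -806 + 65*i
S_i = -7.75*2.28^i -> [-7.75, -17.67, -40.29, -91.86, -209.43]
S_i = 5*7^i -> [5, 35, 245, 1715, 12005]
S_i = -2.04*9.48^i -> [-2.04, -19.34, -183.34, -1738.02, -16476.45]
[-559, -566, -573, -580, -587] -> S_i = -559 + -7*i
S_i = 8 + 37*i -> [8, 45, 82, 119, 156]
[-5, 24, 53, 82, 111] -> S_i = -5 + 29*i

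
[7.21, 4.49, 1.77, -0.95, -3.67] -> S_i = 7.21 + -2.72*i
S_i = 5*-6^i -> [5, -30, 180, -1080, 6480]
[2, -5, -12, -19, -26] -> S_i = 2 + -7*i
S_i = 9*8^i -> [9, 72, 576, 4608, 36864]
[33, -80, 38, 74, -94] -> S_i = Random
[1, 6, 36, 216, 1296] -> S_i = 1*6^i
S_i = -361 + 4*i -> [-361, -357, -353, -349, -345]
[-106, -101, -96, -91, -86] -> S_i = -106 + 5*i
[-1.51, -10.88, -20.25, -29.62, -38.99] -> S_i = -1.51 + -9.37*i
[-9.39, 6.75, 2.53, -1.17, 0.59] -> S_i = Random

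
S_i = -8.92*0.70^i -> [-8.92, -6.24, -4.37, -3.06, -2.14]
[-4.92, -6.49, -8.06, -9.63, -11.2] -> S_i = -4.92 + -1.57*i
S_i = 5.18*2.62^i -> [5.18, 13.57, 35.56, 93.16, 244.08]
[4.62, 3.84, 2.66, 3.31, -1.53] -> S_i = Random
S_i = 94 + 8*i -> [94, 102, 110, 118, 126]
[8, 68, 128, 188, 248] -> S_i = 8 + 60*i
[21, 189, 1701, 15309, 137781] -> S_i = 21*9^i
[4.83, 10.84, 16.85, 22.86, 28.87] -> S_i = 4.83 + 6.01*i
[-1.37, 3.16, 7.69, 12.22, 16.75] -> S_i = -1.37 + 4.53*i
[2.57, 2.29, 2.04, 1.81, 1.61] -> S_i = 2.57*0.89^i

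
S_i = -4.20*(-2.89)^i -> [-4.2, 12.14, -35.08, 101.38, -292.98]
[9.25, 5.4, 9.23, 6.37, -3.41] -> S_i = Random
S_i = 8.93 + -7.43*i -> [8.93, 1.5, -5.93, -13.36, -20.79]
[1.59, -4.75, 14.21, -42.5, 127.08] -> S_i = 1.59*(-2.99)^i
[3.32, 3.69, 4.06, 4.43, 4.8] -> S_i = 3.32 + 0.37*i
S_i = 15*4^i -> [15, 60, 240, 960, 3840]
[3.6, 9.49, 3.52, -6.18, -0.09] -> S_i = Random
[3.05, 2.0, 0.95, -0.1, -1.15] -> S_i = 3.05 + -1.05*i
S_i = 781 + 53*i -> [781, 834, 887, 940, 993]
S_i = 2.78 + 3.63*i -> [2.78, 6.41, 10.04, 13.67, 17.3]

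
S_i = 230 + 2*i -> [230, 232, 234, 236, 238]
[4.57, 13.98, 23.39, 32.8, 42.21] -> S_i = 4.57 + 9.41*i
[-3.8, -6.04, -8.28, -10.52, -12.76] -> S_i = -3.80 + -2.24*i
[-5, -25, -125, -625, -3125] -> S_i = -5*5^i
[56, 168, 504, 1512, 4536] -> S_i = 56*3^i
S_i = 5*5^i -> [5, 25, 125, 625, 3125]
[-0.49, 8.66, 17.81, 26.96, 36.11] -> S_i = -0.49 + 9.15*i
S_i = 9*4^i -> [9, 36, 144, 576, 2304]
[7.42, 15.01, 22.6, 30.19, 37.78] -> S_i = 7.42 + 7.59*i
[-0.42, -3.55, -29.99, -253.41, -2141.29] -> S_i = -0.42*8.45^i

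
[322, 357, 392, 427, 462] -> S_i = 322 + 35*i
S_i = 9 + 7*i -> [9, 16, 23, 30, 37]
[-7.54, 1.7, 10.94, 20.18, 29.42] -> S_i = -7.54 + 9.24*i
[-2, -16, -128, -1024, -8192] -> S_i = -2*8^i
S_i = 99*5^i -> [99, 495, 2475, 12375, 61875]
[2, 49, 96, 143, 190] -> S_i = 2 + 47*i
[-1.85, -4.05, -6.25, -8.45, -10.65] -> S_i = -1.85 + -2.20*i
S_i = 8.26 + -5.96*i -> [8.26, 2.3, -3.66, -9.62, -15.58]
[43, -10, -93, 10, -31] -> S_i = Random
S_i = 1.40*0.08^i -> [1.4, 0.11, 0.01, 0.0, 0.0]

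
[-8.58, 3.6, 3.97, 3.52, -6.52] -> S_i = Random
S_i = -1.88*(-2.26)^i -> [-1.88, 4.25, -9.6, 21.7, -49.04]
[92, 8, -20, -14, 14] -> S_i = Random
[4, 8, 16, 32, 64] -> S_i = 4*2^i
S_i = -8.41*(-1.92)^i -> [-8.41, 16.15, -31.0, 59.53, -114.29]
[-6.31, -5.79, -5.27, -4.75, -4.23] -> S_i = -6.31 + 0.52*i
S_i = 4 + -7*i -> [4, -3, -10, -17, -24]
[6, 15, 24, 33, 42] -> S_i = 6 + 9*i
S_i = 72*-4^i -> [72, -288, 1152, -4608, 18432]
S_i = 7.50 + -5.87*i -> [7.5, 1.63, -4.24, -10.11, -15.98]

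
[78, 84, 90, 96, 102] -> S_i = 78 + 6*i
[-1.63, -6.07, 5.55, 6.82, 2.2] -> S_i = Random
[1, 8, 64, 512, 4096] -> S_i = 1*8^i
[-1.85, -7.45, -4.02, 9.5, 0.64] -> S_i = Random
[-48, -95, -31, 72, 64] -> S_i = Random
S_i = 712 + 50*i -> [712, 762, 812, 862, 912]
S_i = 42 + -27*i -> [42, 15, -12, -39, -66]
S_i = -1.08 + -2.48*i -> [-1.08, -3.56, -6.04, -8.52, -11.0]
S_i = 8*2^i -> [8, 16, 32, 64, 128]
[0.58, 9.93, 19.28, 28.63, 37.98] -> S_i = 0.58 + 9.35*i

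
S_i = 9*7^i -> [9, 63, 441, 3087, 21609]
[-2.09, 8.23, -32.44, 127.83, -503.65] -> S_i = -2.09*(-3.94)^i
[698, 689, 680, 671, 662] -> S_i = 698 + -9*i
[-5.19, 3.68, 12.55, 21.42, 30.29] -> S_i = -5.19 + 8.87*i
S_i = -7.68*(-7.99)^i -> [-7.68, 61.36, -490.29, 3917.43, -31300.29]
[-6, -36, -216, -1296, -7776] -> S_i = -6*6^i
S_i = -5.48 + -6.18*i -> [-5.48, -11.66, -17.84, -24.02, -30.2]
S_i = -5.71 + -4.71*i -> [-5.71, -10.42, -15.13, -19.84, -24.55]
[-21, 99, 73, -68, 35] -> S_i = Random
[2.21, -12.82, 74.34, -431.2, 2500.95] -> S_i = 2.21*(-5.80)^i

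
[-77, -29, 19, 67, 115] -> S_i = -77 + 48*i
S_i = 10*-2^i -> [10, -20, 40, -80, 160]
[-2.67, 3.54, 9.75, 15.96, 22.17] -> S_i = -2.67 + 6.21*i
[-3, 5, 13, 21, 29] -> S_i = -3 + 8*i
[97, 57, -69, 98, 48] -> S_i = Random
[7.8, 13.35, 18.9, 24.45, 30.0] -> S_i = 7.80 + 5.55*i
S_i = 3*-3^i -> [3, -9, 27, -81, 243]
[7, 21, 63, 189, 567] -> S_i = 7*3^i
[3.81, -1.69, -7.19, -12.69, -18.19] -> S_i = 3.81 + -5.50*i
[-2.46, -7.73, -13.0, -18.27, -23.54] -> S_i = -2.46 + -5.27*i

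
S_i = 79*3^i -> [79, 237, 711, 2133, 6399]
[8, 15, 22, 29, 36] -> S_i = 8 + 7*i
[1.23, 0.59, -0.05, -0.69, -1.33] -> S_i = 1.23 + -0.64*i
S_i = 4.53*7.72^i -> [4.53, 34.97, 269.98, 2084.25, 16090.42]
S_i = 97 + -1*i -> [97, 96, 95, 94, 93]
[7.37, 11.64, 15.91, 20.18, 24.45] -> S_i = 7.37 + 4.27*i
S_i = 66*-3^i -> [66, -198, 594, -1782, 5346]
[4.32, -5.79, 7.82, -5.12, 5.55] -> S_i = Random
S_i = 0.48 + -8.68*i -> [0.48, -8.2, -16.88, -25.56, -34.24]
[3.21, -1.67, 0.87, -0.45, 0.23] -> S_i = 3.21*(-0.52)^i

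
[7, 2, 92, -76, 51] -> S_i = Random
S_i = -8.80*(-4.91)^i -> [-8.8, 43.21, -212.15, 1041.66, -5114.56]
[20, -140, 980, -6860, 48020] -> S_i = 20*-7^i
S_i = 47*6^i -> [47, 282, 1692, 10152, 60912]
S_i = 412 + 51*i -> [412, 463, 514, 565, 616]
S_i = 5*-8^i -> [5, -40, 320, -2560, 20480]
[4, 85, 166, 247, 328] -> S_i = 4 + 81*i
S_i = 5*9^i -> [5, 45, 405, 3645, 32805]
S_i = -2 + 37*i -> [-2, 35, 72, 109, 146]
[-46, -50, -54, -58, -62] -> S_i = -46 + -4*i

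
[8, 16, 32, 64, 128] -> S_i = 8*2^i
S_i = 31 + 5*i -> [31, 36, 41, 46, 51]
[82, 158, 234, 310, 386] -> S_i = 82 + 76*i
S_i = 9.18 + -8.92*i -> [9.18, 0.26, -8.66, -17.58, -26.5]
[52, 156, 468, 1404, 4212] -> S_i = 52*3^i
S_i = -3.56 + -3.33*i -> [-3.56, -6.89, -10.22, -13.55, -16.88]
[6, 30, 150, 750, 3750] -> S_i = 6*5^i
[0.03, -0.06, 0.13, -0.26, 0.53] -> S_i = 0.03*(-2.05)^i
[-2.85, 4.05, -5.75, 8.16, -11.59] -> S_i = -2.85*(-1.42)^i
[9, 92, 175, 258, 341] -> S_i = 9 + 83*i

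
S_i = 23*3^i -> [23, 69, 207, 621, 1863]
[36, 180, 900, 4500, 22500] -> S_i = 36*5^i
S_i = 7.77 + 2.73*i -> [7.77, 10.5, 13.23, 15.96, 18.69]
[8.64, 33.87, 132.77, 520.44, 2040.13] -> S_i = 8.64*3.92^i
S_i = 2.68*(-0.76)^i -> [2.68, -2.04, 1.55, -1.18, 0.89]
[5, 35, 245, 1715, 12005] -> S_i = 5*7^i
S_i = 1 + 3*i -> [1, 4, 7, 10, 13]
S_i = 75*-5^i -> [75, -375, 1875, -9375, 46875]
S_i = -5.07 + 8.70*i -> [-5.07, 3.63, 12.33, 21.03, 29.73]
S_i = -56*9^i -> [-56, -504, -4536, -40824, -367416]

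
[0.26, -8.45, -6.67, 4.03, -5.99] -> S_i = Random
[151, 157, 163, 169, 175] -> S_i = 151 + 6*i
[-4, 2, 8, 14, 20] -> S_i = -4 + 6*i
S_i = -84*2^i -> [-84, -168, -336, -672, -1344]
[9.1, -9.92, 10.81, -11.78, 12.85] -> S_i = 9.10*(-1.09)^i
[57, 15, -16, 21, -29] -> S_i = Random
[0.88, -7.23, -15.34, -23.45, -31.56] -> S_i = 0.88 + -8.11*i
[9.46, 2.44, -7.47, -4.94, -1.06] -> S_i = Random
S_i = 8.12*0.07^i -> [8.12, 0.57, 0.04, 0.0, 0.0]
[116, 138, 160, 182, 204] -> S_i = 116 + 22*i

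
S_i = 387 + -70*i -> [387, 317, 247, 177, 107]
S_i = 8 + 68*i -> [8, 76, 144, 212, 280]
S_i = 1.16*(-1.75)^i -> [1.16, -2.03, 3.55, -6.22, 10.88]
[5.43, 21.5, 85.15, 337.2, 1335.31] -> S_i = 5.43*3.96^i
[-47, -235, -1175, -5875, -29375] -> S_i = -47*5^i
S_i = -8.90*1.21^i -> [-8.9, -10.77, -13.03, -15.77, -19.08]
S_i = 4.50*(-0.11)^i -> [4.5, -0.5, 0.05, -0.01, 0.0]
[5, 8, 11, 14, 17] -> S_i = 5 + 3*i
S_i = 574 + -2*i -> [574, 572, 570, 568, 566]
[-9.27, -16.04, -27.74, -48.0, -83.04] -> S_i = -9.27*1.73^i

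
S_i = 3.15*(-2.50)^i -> [3.15, -7.88, 19.69, -49.22, 123.05]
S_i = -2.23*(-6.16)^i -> [-2.23, 13.74, -84.62, 521.25, -3210.91]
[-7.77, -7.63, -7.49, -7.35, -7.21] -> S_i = -7.77 + 0.14*i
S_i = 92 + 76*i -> [92, 168, 244, 320, 396]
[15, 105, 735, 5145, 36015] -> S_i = 15*7^i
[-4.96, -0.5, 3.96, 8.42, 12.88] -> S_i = -4.96 + 4.46*i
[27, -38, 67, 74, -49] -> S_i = Random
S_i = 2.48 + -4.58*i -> [2.48, -2.1, -6.68, -11.26, -15.84]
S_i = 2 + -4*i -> [2, -2, -6, -10, -14]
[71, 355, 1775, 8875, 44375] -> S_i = 71*5^i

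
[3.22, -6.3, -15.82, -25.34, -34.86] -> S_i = 3.22 + -9.52*i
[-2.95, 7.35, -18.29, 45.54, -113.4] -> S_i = -2.95*(-2.49)^i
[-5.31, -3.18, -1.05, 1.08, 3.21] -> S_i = -5.31 + 2.13*i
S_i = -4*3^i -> [-4, -12, -36, -108, -324]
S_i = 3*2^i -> [3, 6, 12, 24, 48]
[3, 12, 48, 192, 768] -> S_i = 3*4^i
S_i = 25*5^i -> [25, 125, 625, 3125, 15625]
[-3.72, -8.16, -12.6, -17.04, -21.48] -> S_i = -3.72 + -4.44*i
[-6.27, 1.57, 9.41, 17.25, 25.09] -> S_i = -6.27 + 7.84*i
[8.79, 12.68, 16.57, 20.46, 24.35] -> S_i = 8.79 + 3.89*i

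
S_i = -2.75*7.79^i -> [-2.75, -21.42, -166.88, -1300.01, -10127.04]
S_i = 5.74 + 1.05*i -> [5.74, 6.79, 7.84, 8.89, 9.94]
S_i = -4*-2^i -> [-4, 8, -16, 32, -64]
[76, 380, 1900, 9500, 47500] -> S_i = 76*5^i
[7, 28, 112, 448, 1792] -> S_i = 7*4^i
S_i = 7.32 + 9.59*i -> [7.32, 16.91, 26.5, 36.09, 45.68]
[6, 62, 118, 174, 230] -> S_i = 6 + 56*i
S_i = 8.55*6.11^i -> [8.55, 52.24, 319.19, 1950.25, 11916.01]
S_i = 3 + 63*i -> [3, 66, 129, 192, 255]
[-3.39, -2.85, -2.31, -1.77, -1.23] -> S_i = -3.39 + 0.54*i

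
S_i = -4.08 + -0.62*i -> [-4.08, -4.7, -5.32, -5.94, -6.56]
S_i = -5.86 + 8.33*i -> [-5.86, 2.47, 10.8, 19.13, 27.46]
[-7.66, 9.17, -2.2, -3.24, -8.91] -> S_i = Random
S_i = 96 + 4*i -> [96, 100, 104, 108, 112]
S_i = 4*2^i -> [4, 8, 16, 32, 64]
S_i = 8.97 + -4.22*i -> [8.97, 4.75, 0.53, -3.69, -7.91]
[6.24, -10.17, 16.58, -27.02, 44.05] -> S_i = 6.24*(-1.63)^i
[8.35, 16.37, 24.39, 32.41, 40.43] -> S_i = 8.35 + 8.02*i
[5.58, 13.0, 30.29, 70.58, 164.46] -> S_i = 5.58*2.33^i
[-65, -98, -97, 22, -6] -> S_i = Random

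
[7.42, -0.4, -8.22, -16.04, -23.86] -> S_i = 7.42 + -7.82*i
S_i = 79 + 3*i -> [79, 82, 85, 88, 91]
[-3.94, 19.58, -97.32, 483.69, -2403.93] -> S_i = -3.94*(-4.97)^i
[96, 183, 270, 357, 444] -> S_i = 96 + 87*i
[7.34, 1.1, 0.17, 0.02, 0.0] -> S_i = 7.34*0.15^i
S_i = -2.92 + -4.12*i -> [-2.92, -7.04, -11.16, -15.28, -19.4]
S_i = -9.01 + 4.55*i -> [-9.01, -4.46, 0.09, 4.64, 9.19]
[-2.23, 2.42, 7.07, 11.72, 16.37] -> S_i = -2.23 + 4.65*i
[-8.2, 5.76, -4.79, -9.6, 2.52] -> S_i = Random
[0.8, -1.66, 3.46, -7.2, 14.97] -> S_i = 0.80*(-2.08)^i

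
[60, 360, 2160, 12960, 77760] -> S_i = 60*6^i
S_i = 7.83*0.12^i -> [7.83, 0.94, 0.11, 0.01, 0.0]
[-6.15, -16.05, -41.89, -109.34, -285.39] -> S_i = -6.15*2.61^i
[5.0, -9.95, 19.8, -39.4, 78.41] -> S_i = 5.00*(-1.99)^i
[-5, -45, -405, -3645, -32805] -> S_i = -5*9^i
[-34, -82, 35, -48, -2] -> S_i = Random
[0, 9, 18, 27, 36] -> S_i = 0 + 9*i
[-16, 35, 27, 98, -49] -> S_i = Random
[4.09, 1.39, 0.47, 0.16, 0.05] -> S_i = 4.09*0.34^i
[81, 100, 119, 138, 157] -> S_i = 81 + 19*i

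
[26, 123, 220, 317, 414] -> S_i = 26 + 97*i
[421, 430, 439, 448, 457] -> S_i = 421 + 9*i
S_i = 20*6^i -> [20, 120, 720, 4320, 25920]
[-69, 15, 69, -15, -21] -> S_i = Random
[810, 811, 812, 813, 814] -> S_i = 810 + 1*i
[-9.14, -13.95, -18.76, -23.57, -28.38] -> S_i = -9.14 + -4.81*i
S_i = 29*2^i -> [29, 58, 116, 232, 464]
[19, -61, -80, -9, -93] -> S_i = Random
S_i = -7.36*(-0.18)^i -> [-7.36, 1.32, -0.24, 0.04, -0.01]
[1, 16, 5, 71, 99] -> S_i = Random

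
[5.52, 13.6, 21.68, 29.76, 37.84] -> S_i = 5.52 + 8.08*i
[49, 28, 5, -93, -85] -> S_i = Random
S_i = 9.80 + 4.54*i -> [9.8, 14.34, 18.88, 23.42, 27.96]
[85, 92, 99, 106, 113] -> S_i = 85 + 7*i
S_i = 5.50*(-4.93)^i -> [5.5, -27.12, 133.68, -659.03, 3249.0]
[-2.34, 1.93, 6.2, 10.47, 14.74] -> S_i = -2.34 + 4.27*i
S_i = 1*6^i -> [1, 6, 36, 216, 1296]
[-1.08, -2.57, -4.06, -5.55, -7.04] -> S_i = -1.08 + -1.49*i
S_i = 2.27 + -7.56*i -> [2.27, -5.29, -12.85, -20.41, -27.97]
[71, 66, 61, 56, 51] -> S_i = 71 + -5*i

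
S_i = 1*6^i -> [1, 6, 36, 216, 1296]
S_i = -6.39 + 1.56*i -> [-6.39, -4.83, -3.27, -1.71, -0.15]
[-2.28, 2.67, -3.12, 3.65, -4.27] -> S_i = -2.28*(-1.17)^i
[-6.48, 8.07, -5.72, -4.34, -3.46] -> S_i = Random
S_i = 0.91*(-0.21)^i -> [0.91, -0.19, 0.04, -0.01, 0.0]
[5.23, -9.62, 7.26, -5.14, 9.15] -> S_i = Random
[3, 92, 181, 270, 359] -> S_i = 3 + 89*i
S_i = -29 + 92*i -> [-29, 63, 155, 247, 339]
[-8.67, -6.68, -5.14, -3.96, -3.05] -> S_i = -8.67*0.77^i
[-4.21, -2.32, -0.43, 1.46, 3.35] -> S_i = -4.21 + 1.89*i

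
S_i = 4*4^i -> [4, 16, 64, 256, 1024]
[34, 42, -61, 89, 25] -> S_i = Random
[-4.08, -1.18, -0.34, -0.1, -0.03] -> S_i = -4.08*0.29^i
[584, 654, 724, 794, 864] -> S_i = 584 + 70*i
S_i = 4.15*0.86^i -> [4.15, 3.57, 3.07, 2.64, 2.27]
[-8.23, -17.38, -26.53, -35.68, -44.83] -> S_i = -8.23 + -9.15*i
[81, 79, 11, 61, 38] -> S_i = Random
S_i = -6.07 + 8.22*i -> [-6.07, 2.15, 10.37, 18.59, 26.81]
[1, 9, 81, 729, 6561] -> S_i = 1*9^i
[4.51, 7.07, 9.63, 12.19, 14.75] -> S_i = 4.51 + 2.56*i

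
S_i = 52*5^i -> [52, 260, 1300, 6500, 32500]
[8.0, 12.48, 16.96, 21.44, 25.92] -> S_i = 8.00 + 4.48*i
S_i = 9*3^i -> [9, 27, 81, 243, 729]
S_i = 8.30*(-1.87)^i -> [8.3, -15.52, 29.02, -54.28, 101.49]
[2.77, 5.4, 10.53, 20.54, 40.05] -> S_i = 2.77*1.95^i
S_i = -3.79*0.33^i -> [-3.79, -1.25, -0.41, -0.14, -0.04]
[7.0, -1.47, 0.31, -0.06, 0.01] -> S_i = 7.00*(-0.21)^i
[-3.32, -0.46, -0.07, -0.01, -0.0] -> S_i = -3.32*0.14^i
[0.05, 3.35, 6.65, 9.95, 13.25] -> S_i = 0.05 + 3.30*i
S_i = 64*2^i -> [64, 128, 256, 512, 1024]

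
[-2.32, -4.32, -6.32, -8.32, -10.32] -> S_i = -2.32 + -2.00*i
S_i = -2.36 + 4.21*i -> [-2.36, 1.85, 6.06, 10.27, 14.48]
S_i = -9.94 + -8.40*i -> [-9.94, -18.34, -26.74, -35.14, -43.54]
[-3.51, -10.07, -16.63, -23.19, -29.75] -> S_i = -3.51 + -6.56*i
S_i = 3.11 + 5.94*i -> [3.11, 9.05, 14.99, 20.93, 26.87]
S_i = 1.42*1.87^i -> [1.42, 2.66, 4.97, 9.29, 17.36]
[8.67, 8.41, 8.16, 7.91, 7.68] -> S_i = 8.67*0.97^i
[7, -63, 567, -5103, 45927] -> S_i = 7*-9^i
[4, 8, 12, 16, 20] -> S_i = 4 + 4*i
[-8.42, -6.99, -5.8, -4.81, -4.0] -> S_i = -8.42*0.83^i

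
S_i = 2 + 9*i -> [2, 11, 20, 29, 38]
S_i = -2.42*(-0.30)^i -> [-2.42, 0.73, -0.22, 0.07, -0.02]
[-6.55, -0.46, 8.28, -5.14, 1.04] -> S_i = Random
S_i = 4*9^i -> [4, 36, 324, 2916, 26244]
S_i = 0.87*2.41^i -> [0.87, 2.1, 5.05, 12.18, 29.35]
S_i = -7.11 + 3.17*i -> [-7.11, -3.94, -0.77, 2.4, 5.57]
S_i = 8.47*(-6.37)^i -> [8.47, -53.95, 343.69, -2189.28, 13945.73]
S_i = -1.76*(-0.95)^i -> [-1.76, 1.67, -1.59, 1.51, -1.43]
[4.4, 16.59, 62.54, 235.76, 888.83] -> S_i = 4.40*3.77^i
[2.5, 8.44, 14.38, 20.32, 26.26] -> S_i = 2.50 + 5.94*i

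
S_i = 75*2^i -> [75, 150, 300, 600, 1200]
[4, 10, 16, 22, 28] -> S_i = 4 + 6*i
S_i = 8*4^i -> [8, 32, 128, 512, 2048]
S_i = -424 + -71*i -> [-424, -495, -566, -637, -708]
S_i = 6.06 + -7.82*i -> [6.06, -1.76, -9.58, -17.4, -25.22]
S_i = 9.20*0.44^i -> [9.2, 4.05, 1.78, 0.78, 0.34]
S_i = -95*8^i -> [-95, -760, -6080, -48640, -389120]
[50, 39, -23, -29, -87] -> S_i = Random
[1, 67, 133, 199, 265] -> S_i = 1 + 66*i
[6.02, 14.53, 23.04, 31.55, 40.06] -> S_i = 6.02 + 8.51*i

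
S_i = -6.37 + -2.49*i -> [-6.37, -8.86, -11.35, -13.84, -16.33]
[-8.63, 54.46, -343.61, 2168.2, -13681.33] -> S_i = -8.63*(-6.31)^i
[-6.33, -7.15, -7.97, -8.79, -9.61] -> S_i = -6.33 + -0.82*i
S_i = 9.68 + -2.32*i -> [9.68, 7.36, 5.04, 2.72, 0.4]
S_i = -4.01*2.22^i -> [-4.01, -8.9, -19.76, -43.87, -97.4]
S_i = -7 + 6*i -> [-7, -1, 5, 11, 17]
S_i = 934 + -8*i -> [934, 926, 918, 910, 902]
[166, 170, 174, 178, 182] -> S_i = 166 + 4*i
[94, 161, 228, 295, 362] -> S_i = 94 + 67*i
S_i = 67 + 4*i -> [67, 71, 75, 79, 83]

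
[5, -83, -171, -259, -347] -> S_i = 5 + -88*i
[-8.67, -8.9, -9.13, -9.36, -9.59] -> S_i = -8.67 + -0.23*i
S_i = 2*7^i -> [2, 14, 98, 686, 4802]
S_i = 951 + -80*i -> [951, 871, 791, 711, 631]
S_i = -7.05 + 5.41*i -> [-7.05, -1.64, 3.77, 9.18, 14.59]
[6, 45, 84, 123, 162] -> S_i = 6 + 39*i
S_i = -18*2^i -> [-18, -36, -72, -144, -288]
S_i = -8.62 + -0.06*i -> [-8.62, -8.68, -8.74, -8.8, -8.86]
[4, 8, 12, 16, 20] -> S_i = 4 + 4*i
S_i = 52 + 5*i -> [52, 57, 62, 67, 72]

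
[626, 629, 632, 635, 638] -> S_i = 626 + 3*i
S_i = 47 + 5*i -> [47, 52, 57, 62, 67]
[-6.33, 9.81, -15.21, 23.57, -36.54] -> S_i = -6.33*(-1.55)^i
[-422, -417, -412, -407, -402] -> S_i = -422 + 5*i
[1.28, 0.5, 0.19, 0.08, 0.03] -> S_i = 1.28*0.39^i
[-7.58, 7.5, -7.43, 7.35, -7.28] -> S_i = -7.58*(-0.99)^i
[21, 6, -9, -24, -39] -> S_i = 21 + -15*i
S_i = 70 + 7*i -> [70, 77, 84, 91, 98]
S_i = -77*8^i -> [-77, -616, -4928, -39424, -315392]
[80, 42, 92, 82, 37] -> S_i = Random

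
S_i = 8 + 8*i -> [8, 16, 24, 32, 40]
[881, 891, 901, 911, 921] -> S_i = 881 + 10*i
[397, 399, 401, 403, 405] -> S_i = 397 + 2*i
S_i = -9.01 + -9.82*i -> [-9.01, -18.83, -28.65, -38.47, -48.29]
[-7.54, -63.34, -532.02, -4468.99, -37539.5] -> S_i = -7.54*8.40^i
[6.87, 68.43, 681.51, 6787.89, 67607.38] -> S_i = 6.87*9.96^i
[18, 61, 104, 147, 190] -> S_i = 18 + 43*i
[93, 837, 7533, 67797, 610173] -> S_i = 93*9^i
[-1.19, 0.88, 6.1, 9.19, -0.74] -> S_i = Random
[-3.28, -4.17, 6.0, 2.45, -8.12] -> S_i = Random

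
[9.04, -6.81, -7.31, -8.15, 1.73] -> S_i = Random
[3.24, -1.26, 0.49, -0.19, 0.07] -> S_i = 3.24*(-0.39)^i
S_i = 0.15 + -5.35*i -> [0.15, -5.2, -10.55, -15.9, -21.25]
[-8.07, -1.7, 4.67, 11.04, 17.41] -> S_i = -8.07 + 6.37*i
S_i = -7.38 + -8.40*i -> [-7.38, -15.78, -24.18, -32.58, -40.98]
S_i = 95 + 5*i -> [95, 100, 105, 110, 115]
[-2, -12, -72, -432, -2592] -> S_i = -2*6^i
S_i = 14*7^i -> [14, 98, 686, 4802, 33614]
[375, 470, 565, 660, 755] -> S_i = 375 + 95*i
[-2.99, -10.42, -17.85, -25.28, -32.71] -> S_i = -2.99 + -7.43*i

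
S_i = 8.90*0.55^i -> [8.9, 4.9, 2.69, 1.48, 0.81]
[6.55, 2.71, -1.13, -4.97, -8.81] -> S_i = 6.55 + -3.84*i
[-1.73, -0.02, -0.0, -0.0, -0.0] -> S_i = -1.73*0.01^i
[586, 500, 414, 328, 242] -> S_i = 586 + -86*i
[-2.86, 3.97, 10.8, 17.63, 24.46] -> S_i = -2.86 + 6.83*i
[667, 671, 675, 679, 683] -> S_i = 667 + 4*i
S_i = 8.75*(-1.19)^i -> [8.75, -10.41, 12.39, -14.75, 17.55]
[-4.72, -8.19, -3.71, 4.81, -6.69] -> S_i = Random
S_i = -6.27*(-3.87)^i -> [-6.27, 24.26, -93.91, 363.41, -1406.41]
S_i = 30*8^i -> [30, 240, 1920, 15360, 122880]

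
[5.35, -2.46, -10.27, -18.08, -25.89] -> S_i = 5.35 + -7.81*i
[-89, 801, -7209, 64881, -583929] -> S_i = -89*-9^i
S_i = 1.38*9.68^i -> [1.38, 13.36, 129.31, 1251.71, 12116.59]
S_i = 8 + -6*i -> [8, 2, -4, -10, -16]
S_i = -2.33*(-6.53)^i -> [-2.33, 15.21, -99.35, 648.78, -4236.51]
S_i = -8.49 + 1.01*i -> [-8.49, -7.48, -6.47, -5.46, -4.45]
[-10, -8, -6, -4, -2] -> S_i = -10 + 2*i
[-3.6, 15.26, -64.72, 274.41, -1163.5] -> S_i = -3.60*(-4.24)^i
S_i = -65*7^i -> [-65, -455, -3185, -22295, -156065]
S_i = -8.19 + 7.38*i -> [-8.19, -0.81, 6.57, 13.95, 21.33]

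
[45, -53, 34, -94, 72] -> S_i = Random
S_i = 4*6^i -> [4, 24, 144, 864, 5184]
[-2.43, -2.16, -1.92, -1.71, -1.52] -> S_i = -2.43*0.89^i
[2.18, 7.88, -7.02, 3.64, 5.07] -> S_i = Random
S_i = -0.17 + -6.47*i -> [-0.17, -6.64, -13.11, -19.58, -26.05]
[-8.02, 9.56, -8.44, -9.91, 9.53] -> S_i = Random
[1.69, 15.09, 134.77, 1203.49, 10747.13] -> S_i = 1.69*8.93^i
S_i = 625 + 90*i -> [625, 715, 805, 895, 985]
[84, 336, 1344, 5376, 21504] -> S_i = 84*4^i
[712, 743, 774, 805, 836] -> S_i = 712 + 31*i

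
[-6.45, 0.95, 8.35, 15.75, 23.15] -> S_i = -6.45 + 7.40*i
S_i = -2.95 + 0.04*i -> [-2.95, -2.91, -2.87, -2.83, -2.79]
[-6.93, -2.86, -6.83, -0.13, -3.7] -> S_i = Random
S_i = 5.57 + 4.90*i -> [5.57, 10.47, 15.37, 20.27, 25.17]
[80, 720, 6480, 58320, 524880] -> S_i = 80*9^i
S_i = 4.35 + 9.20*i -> [4.35, 13.55, 22.75, 31.95, 41.15]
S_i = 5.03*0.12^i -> [5.03, 0.6, 0.07, 0.01, 0.0]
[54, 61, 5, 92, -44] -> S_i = Random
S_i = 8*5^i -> [8, 40, 200, 1000, 5000]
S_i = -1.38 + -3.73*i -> [-1.38, -5.11, -8.84, -12.57, -16.3]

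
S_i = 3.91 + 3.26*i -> [3.91, 7.17, 10.43, 13.69, 16.95]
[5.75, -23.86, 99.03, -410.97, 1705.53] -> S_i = 5.75*(-4.15)^i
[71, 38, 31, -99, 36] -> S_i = Random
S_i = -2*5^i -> [-2, -10, -50, -250, -1250]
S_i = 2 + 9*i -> [2, 11, 20, 29, 38]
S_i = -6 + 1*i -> [-6, -5, -4, -3, -2]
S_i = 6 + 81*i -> [6, 87, 168, 249, 330]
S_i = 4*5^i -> [4, 20, 100, 500, 2500]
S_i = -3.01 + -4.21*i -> [-3.01, -7.22, -11.43, -15.64, -19.85]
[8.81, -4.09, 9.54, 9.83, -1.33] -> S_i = Random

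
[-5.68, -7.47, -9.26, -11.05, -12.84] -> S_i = -5.68 + -1.79*i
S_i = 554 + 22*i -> [554, 576, 598, 620, 642]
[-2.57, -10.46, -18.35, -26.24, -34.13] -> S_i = -2.57 + -7.89*i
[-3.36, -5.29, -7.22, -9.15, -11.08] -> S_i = -3.36 + -1.93*i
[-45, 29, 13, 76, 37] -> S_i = Random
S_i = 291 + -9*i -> [291, 282, 273, 264, 255]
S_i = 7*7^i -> [7, 49, 343, 2401, 16807]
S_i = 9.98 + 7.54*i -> [9.98, 17.52, 25.06, 32.6, 40.14]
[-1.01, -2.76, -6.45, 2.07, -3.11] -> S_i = Random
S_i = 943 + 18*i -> [943, 961, 979, 997, 1015]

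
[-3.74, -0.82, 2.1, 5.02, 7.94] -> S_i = -3.74 + 2.92*i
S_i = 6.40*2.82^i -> [6.4, 18.05, 50.9, 143.52, 404.74]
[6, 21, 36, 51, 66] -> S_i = 6 + 15*i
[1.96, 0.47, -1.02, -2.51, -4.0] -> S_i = 1.96 + -1.49*i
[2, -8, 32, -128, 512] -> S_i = 2*-4^i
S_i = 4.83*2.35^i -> [4.83, 11.35, 26.67, 62.68, 147.31]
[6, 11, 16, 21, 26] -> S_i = 6 + 5*i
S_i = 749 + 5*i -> [749, 754, 759, 764, 769]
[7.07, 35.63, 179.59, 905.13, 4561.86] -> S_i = 7.07*5.04^i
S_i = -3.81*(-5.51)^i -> [-3.81, 20.99, -115.67, 637.35, -3511.81]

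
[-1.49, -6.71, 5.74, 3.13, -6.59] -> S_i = Random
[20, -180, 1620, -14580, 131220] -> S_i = 20*-9^i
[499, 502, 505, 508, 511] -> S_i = 499 + 3*i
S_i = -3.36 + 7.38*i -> [-3.36, 4.02, 11.4, 18.78, 26.16]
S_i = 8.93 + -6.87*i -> [8.93, 2.06, -4.81, -11.68, -18.55]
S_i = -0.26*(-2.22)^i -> [-0.26, 0.58, -1.28, 2.84, -6.32]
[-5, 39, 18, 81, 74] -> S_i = Random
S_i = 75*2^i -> [75, 150, 300, 600, 1200]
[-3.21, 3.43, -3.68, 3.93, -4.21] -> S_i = -3.21*(-1.07)^i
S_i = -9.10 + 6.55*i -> [-9.1, -2.55, 4.0, 10.55, 17.1]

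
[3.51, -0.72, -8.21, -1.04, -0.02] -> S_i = Random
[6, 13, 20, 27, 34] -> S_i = 6 + 7*i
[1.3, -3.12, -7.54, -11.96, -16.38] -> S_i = 1.30 + -4.42*i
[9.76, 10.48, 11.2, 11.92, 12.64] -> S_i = 9.76 + 0.72*i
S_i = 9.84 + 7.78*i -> [9.84, 17.62, 25.4, 33.18, 40.96]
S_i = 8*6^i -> [8, 48, 288, 1728, 10368]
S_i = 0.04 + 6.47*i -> [0.04, 6.51, 12.98, 19.45, 25.92]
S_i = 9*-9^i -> [9, -81, 729, -6561, 59049]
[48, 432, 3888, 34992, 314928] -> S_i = 48*9^i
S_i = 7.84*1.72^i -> [7.84, 13.48, 23.19, 39.89, 68.62]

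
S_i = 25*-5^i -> [25, -125, 625, -3125, 15625]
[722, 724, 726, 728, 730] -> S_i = 722 + 2*i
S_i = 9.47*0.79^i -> [9.47, 7.48, 5.91, 4.67, 3.69]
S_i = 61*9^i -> [61, 549, 4941, 44469, 400221]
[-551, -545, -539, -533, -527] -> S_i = -551 + 6*i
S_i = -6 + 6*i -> [-6, 0, 6, 12, 18]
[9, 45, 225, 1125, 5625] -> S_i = 9*5^i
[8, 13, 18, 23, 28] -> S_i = 8 + 5*i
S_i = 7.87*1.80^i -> [7.87, 14.17, 25.5, 45.9, 82.62]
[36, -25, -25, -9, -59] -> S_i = Random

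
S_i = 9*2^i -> [9, 18, 36, 72, 144]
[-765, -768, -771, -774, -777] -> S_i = -765 + -3*i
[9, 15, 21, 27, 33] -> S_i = 9 + 6*i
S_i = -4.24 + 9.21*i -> [-4.24, 4.97, 14.18, 23.39, 32.6]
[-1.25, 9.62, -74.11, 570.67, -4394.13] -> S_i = -1.25*(-7.70)^i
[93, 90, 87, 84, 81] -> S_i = 93 + -3*i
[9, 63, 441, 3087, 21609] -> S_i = 9*7^i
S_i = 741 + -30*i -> [741, 711, 681, 651, 621]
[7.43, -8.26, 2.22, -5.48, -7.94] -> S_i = Random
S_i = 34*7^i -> [34, 238, 1666, 11662, 81634]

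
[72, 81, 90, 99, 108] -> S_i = 72 + 9*i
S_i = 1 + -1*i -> [1, 0, -1, -2, -3]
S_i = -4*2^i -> [-4, -8, -16, -32, -64]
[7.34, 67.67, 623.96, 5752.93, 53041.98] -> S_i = 7.34*9.22^i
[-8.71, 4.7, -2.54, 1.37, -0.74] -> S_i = -8.71*(-0.54)^i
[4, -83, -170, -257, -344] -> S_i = 4 + -87*i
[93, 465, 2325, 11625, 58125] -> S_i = 93*5^i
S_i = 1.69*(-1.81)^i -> [1.69, -3.06, 5.54, -10.02, 18.14]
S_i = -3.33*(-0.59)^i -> [-3.33, 1.96, -1.16, 0.68, -0.4]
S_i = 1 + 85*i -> [1, 86, 171, 256, 341]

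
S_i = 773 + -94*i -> [773, 679, 585, 491, 397]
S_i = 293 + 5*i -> [293, 298, 303, 308, 313]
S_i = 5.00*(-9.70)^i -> [5.0, -48.5, 470.45, -4563.36, 44264.64]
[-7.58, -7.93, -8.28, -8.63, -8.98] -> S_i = -7.58 + -0.35*i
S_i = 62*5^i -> [62, 310, 1550, 7750, 38750]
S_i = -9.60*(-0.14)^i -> [-9.6, 1.34, -0.19, 0.03, -0.0]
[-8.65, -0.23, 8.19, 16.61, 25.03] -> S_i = -8.65 + 8.42*i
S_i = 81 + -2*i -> [81, 79, 77, 75, 73]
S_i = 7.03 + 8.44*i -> [7.03, 15.47, 23.91, 32.35, 40.79]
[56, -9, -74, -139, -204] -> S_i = 56 + -65*i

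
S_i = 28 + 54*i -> [28, 82, 136, 190, 244]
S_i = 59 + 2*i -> [59, 61, 63, 65, 67]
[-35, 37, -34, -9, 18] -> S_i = Random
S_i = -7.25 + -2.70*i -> [-7.25, -9.95, -12.65, -15.35, -18.05]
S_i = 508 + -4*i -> [508, 504, 500, 496, 492]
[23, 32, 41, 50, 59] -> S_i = 23 + 9*i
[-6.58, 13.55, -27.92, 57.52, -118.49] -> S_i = -6.58*(-2.06)^i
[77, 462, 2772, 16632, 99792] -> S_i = 77*6^i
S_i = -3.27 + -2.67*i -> [-3.27, -5.94, -8.61, -11.28, -13.95]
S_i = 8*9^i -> [8, 72, 648, 5832, 52488]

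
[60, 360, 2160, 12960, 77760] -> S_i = 60*6^i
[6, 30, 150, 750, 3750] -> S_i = 6*5^i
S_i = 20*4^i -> [20, 80, 320, 1280, 5120]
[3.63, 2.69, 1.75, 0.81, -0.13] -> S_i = 3.63 + -0.94*i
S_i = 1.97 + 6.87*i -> [1.97, 8.84, 15.71, 22.58, 29.45]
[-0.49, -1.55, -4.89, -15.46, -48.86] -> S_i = -0.49*3.16^i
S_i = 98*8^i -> [98, 784, 6272, 50176, 401408]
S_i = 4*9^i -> [4, 36, 324, 2916, 26244]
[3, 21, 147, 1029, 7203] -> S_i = 3*7^i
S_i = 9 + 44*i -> [9, 53, 97, 141, 185]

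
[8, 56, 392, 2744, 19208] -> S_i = 8*7^i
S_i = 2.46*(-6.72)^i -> [2.46, -16.53, 111.09, -746.52, 5016.63]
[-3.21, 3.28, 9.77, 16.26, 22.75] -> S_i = -3.21 + 6.49*i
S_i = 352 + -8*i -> [352, 344, 336, 328, 320]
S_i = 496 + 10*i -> [496, 506, 516, 526, 536]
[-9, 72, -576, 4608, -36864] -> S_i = -9*-8^i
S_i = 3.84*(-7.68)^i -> [3.84, -29.49, 226.49, -1739.46, 13359.07]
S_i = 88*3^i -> [88, 264, 792, 2376, 7128]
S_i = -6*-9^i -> [-6, 54, -486, 4374, -39366]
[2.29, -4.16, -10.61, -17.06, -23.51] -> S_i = 2.29 + -6.45*i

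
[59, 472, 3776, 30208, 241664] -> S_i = 59*8^i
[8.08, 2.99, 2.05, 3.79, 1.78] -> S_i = Random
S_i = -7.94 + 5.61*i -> [-7.94, -2.33, 3.28, 8.89, 14.5]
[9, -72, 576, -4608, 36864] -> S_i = 9*-8^i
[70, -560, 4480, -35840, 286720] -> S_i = 70*-8^i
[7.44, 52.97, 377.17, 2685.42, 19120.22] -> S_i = 7.44*7.12^i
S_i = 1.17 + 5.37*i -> [1.17, 6.54, 11.91, 17.28, 22.65]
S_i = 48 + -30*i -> [48, 18, -12, -42, -72]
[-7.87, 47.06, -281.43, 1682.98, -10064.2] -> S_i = -7.87*(-5.98)^i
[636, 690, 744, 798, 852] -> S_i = 636 + 54*i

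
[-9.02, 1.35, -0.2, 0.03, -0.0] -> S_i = -9.02*(-0.15)^i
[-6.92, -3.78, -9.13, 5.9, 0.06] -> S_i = Random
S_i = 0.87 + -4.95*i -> [0.87, -4.08, -9.03, -13.98, -18.93]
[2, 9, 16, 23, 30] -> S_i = 2 + 7*i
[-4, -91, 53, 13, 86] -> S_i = Random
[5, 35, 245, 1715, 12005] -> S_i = 5*7^i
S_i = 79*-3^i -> [79, -237, 711, -2133, 6399]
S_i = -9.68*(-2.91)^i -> [-9.68, 28.17, -81.97, 238.54, -694.14]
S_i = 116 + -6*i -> [116, 110, 104, 98, 92]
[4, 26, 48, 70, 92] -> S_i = 4 + 22*i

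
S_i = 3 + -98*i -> [3, -95, -193, -291, -389]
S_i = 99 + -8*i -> [99, 91, 83, 75, 67]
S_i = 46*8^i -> [46, 368, 2944, 23552, 188416]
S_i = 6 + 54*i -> [6, 60, 114, 168, 222]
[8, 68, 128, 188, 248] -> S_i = 8 + 60*i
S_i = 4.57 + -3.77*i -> [4.57, 0.8, -2.97, -6.74, -10.51]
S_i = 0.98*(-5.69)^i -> [0.98, -5.58, 31.73, -180.54, 1027.25]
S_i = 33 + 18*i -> [33, 51, 69, 87, 105]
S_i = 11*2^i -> [11, 22, 44, 88, 176]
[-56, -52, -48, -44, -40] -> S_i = -56 + 4*i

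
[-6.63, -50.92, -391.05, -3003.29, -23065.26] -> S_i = -6.63*7.68^i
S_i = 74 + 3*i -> [74, 77, 80, 83, 86]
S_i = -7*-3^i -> [-7, 21, -63, 189, -567]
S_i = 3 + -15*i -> [3, -12, -27, -42, -57]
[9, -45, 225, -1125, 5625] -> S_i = 9*-5^i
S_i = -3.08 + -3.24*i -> [-3.08, -6.32, -9.56, -12.8, -16.04]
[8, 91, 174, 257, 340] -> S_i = 8 + 83*i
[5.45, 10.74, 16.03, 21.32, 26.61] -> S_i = 5.45 + 5.29*i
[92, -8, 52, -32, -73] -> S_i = Random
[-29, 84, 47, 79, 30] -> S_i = Random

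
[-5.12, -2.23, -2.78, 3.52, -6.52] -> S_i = Random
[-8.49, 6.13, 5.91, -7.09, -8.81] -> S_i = Random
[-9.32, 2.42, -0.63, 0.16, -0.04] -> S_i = -9.32*(-0.26)^i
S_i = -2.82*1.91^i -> [-2.82, -5.39, -10.29, -19.65, -37.53]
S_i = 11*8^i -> [11, 88, 704, 5632, 45056]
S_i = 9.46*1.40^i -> [9.46, 13.24, 18.54, 25.96, 36.34]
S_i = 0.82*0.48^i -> [0.82, 0.39, 0.19, 0.09, 0.04]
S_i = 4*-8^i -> [4, -32, 256, -2048, 16384]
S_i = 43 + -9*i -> [43, 34, 25, 16, 7]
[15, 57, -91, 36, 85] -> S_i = Random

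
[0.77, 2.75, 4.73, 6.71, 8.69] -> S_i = 0.77 + 1.98*i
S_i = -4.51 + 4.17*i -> [-4.51, -0.34, 3.83, 8.0, 12.17]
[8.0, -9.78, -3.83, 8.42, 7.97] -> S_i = Random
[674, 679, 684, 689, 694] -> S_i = 674 + 5*i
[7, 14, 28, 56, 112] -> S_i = 7*2^i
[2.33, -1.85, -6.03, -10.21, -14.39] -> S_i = 2.33 + -4.18*i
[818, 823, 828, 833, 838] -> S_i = 818 + 5*i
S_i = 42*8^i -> [42, 336, 2688, 21504, 172032]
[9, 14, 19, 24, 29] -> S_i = 9 + 5*i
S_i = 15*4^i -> [15, 60, 240, 960, 3840]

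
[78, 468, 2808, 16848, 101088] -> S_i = 78*6^i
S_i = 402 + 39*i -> [402, 441, 480, 519, 558]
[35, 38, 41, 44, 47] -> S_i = 35 + 3*i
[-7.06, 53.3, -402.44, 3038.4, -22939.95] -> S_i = -7.06*(-7.55)^i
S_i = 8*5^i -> [8, 40, 200, 1000, 5000]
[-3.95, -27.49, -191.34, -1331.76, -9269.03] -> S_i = -3.95*6.96^i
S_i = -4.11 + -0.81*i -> [-4.11, -4.92, -5.73, -6.54, -7.35]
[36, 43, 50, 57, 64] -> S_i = 36 + 7*i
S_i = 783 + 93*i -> [783, 876, 969, 1062, 1155]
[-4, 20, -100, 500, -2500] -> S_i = -4*-5^i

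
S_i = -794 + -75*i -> [-794, -869, -944, -1019, -1094]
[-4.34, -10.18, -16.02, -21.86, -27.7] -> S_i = -4.34 + -5.84*i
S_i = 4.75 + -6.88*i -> [4.75, -2.13, -9.01, -15.89, -22.77]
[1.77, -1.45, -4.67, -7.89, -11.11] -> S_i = 1.77 + -3.22*i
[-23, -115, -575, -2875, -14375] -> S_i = -23*5^i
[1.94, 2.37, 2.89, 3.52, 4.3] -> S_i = 1.94*1.22^i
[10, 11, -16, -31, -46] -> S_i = Random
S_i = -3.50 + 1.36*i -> [-3.5, -2.14, -0.78, 0.58, 1.94]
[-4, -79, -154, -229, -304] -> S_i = -4 + -75*i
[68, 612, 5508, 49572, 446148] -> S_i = 68*9^i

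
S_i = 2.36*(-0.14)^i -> [2.36, -0.33, 0.05, -0.01, 0.0]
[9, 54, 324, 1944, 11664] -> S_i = 9*6^i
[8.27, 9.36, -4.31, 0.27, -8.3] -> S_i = Random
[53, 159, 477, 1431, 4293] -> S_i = 53*3^i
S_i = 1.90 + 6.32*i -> [1.9, 8.22, 14.54, 20.86, 27.18]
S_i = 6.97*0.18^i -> [6.97, 1.25, 0.23, 0.04, 0.01]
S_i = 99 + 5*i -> [99, 104, 109, 114, 119]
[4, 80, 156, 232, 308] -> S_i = 4 + 76*i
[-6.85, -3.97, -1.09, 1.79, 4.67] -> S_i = -6.85 + 2.88*i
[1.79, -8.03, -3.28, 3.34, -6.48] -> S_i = Random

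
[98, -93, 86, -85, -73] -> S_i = Random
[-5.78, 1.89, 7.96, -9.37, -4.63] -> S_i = Random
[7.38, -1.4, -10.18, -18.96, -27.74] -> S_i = 7.38 + -8.78*i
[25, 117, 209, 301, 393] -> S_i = 25 + 92*i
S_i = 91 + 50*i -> [91, 141, 191, 241, 291]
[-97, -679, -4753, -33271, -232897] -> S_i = -97*7^i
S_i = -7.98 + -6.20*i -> [-7.98, -14.18, -20.38, -26.58, -32.78]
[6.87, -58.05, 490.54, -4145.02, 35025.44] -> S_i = 6.87*(-8.45)^i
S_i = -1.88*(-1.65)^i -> [-1.88, 3.1, -5.12, 8.45, -13.93]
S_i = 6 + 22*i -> [6, 28, 50, 72, 94]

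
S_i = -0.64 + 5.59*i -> [-0.64, 4.95, 10.54, 16.13, 21.72]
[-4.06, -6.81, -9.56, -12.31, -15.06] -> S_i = -4.06 + -2.75*i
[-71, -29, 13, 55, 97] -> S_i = -71 + 42*i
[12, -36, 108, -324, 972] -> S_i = 12*-3^i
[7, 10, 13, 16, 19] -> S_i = 7 + 3*i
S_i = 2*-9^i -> [2, -18, 162, -1458, 13122]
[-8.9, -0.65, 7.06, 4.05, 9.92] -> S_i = Random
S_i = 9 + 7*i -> [9, 16, 23, 30, 37]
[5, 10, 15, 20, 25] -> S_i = 5 + 5*i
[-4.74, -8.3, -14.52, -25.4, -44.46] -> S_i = -4.74*1.75^i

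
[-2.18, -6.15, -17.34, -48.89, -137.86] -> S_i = -2.18*2.82^i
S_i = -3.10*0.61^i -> [-3.1, -1.89, -1.15, -0.7, -0.43]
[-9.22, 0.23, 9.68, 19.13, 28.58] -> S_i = -9.22 + 9.45*i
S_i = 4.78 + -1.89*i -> [4.78, 2.89, 1.0, -0.89, -2.78]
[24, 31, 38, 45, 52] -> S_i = 24 + 7*i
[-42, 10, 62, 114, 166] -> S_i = -42 + 52*i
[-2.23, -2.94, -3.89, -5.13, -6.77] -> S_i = -2.23*1.32^i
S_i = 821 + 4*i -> [821, 825, 829, 833, 837]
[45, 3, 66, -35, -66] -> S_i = Random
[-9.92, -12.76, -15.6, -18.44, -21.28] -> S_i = -9.92 + -2.84*i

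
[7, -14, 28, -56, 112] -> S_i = 7*-2^i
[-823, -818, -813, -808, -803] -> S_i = -823 + 5*i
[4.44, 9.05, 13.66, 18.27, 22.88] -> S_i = 4.44 + 4.61*i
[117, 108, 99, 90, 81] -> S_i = 117 + -9*i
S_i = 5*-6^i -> [5, -30, 180, -1080, 6480]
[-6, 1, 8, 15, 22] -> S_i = -6 + 7*i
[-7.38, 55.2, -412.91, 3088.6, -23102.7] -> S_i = -7.38*(-7.48)^i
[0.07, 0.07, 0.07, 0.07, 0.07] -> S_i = 0.07*1.01^i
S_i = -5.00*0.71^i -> [-5.0, -3.55, -2.52, -1.79, -1.27]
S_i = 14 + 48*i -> [14, 62, 110, 158, 206]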